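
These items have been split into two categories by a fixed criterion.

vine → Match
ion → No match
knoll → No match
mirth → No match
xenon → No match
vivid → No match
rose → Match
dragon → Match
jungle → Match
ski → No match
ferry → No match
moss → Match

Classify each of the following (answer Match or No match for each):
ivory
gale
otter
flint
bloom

The rule appears to be: even length.
No match: ivory, since length 5. Match: gale, since length 4. No match: otter, since length 5. No match: flint, since length 5. No match: bloom, since length 5.

No match, Match, No match, No match, No match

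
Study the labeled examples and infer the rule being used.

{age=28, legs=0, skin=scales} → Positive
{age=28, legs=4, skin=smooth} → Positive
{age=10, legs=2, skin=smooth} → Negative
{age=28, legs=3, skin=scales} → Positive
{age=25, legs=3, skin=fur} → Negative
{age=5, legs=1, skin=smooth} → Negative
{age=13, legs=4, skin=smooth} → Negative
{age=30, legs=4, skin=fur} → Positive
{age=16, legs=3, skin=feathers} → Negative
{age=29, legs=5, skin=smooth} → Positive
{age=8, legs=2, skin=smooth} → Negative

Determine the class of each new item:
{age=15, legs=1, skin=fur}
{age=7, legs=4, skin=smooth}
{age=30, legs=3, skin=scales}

Negative, Negative, Positive

The common property of the 'Positive' items is: age ≥ 28. No 'Negative' item has it.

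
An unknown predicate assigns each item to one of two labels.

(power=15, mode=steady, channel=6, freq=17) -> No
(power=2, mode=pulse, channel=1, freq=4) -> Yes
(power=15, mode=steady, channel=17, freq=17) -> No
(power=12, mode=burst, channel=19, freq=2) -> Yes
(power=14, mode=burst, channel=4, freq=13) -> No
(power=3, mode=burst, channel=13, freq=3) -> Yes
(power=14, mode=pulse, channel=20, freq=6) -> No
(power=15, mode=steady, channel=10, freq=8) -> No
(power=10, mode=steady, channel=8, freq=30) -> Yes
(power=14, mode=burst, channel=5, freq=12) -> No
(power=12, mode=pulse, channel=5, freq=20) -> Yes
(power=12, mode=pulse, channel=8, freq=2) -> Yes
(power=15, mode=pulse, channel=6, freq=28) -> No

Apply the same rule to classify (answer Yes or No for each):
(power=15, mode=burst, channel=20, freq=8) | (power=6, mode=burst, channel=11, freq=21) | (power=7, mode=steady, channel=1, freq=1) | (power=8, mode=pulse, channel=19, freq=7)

No, Yes, Yes, Yes

All 'Yes' examples share one property — power ≤ 12 — and every 'No' example lacks it.
(power=15, mode=burst, channel=20, freq=8): No (power = 15).
(power=6, mode=burst, channel=11, freq=21): Yes (power = 6).
(power=7, mode=steady, channel=1, freq=1): Yes (power = 7).
(power=8, mode=pulse, channel=19, freq=7): Yes (power = 8).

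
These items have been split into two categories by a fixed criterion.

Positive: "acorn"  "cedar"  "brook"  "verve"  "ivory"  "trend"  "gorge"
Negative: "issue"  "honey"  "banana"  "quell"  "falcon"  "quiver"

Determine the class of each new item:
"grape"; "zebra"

One predicate separates the groups cleanly: odd length AND contains 'r'.

Positive, Positive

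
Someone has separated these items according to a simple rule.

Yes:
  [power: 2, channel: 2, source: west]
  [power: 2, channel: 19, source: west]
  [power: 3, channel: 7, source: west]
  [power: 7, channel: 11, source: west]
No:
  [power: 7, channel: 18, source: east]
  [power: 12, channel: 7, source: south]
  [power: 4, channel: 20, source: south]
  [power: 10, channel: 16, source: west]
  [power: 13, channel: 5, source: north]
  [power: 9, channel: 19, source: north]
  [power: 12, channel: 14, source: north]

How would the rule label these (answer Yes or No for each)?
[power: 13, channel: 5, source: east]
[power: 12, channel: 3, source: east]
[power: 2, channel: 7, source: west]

No, No, Yes

A rule that fits every label: source is west AND power ≤ 7 — true of each 'Yes' example, false of each 'No' one.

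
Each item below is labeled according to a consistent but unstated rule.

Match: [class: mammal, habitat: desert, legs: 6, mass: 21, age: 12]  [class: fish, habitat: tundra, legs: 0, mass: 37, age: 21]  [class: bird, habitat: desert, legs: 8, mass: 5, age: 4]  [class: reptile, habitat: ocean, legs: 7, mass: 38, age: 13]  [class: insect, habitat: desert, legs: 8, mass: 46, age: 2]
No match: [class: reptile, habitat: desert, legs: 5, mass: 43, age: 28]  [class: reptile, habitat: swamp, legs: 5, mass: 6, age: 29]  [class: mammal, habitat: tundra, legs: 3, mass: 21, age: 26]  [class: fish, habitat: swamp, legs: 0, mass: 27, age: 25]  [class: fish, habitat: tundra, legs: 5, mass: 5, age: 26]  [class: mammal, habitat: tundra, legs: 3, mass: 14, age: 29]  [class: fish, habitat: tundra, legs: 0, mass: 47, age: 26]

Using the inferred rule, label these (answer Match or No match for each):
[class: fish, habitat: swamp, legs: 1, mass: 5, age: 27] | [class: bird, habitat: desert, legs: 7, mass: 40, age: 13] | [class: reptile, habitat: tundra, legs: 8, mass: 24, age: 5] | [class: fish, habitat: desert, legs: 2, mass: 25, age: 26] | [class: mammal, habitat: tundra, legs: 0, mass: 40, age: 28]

The pattern is that an item is 'Match' exactly when: age ≤ 21.
[class: fish, habitat: swamp, legs: 1, mass: 5, age: 27]: No match (age = 27).
[class: bird, habitat: desert, legs: 7, mass: 40, age: 13]: Match (age = 13).
[class: reptile, habitat: tundra, legs: 8, mass: 24, age: 5]: Match (age = 5).
[class: fish, habitat: desert, legs: 2, mass: 25, age: 26]: No match (age = 26).
[class: mammal, habitat: tundra, legs: 0, mass: 40, age: 28]: No match (age = 28).

No match, Match, Match, No match, No match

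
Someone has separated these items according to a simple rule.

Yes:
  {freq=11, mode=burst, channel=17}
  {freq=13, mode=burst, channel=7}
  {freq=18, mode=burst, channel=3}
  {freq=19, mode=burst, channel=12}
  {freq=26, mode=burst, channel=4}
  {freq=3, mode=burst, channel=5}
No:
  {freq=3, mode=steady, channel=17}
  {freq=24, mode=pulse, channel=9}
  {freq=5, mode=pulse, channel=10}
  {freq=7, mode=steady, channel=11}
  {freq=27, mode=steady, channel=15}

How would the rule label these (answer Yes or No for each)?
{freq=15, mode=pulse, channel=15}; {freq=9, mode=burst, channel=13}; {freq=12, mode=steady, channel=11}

No, Yes, No

All 'Yes' examples share one property — mode is burst — and every 'No' example lacks it.
{freq=15, mode=pulse, channel=15}: No (mode is pulse). {freq=9, mode=burst, channel=13}: Yes (mode is burst). {freq=12, mode=steady, channel=11}: No (mode is steady).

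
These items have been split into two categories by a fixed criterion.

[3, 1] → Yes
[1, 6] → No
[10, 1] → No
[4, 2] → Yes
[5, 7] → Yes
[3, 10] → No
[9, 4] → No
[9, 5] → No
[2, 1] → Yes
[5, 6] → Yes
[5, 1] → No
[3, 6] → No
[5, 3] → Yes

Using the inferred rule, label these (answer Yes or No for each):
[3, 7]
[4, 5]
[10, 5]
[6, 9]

No, Yes, No, No

A rule that fits every label: |first − second| ≤ 2 — true of each 'Yes' example, false of each 'No' one.
[3, 7] → |3−7| = 4 → No.
[4, 5] → |4−5| = 1 → Yes.
[10, 5] → |10−5| = 5 → No.
[6, 9] → |6−9| = 3 → No.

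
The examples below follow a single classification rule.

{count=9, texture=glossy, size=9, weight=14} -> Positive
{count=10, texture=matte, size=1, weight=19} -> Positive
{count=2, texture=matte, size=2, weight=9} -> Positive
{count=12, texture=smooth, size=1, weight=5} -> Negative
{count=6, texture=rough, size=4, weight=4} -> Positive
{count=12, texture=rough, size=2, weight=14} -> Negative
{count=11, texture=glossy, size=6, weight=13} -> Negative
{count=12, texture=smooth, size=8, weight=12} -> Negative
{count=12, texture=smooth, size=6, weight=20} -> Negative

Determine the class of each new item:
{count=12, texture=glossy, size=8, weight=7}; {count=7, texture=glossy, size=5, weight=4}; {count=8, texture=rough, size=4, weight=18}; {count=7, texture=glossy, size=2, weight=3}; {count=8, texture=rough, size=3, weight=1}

Negative, Positive, Positive, Positive, Positive

'Positive' ⟺ count ≤ 10.
Negative: {count=12, texture=glossy, size=8, weight=7}, since count = 12. Positive: {count=7, texture=glossy, size=5, weight=4}, since count = 7. Positive: {count=8, texture=rough, size=4, weight=18}, since count = 8. Positive: {count=7, texture=glossy, size=2, weight=3}, since count = 7. Positive: {count=8, texture=rough, size=3, weight=1}, since count = 8.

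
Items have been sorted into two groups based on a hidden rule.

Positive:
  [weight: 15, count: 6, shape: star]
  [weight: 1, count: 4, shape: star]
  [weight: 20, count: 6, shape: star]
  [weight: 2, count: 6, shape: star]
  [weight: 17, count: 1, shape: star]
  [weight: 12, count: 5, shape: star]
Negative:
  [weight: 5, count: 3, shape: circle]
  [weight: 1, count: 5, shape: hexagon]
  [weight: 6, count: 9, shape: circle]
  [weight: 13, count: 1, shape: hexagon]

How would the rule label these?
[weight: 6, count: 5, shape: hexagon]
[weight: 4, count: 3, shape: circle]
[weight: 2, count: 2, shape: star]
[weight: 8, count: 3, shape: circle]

Negative, Negative, Positive, Negative

Comparing the two groups points to one rule — shape is star.
[weight: 6, count: 5, shape: hexagon]: shape is hexagon, fails the rule → Negative. [weight: 4, count: 3, shape: circle]: shape is circle, fails the rule → Negative. [weight: 2, count: 2, shape: star]: shape is star, fits → Positive. [weight: 8, count: 3, shape: circle]: shape is circle, fails the rule → Negative.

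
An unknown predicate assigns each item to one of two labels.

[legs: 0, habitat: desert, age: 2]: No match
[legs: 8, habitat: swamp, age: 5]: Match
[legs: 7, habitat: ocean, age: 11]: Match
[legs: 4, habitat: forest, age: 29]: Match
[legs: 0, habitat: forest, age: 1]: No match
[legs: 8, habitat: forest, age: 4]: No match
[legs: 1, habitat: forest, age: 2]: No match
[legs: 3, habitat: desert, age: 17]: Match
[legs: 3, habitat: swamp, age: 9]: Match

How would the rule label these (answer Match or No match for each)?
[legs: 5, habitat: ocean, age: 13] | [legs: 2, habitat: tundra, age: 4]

Match, No match

Every 'Match' example satisfies: age ≥ 5. None of the 'No match' examples do.
Match: [legs: 5, habitat: ocean, age: 13], since age = 13.
No match: [legs: 2, habitat: tundra, age: 4], since age = 4.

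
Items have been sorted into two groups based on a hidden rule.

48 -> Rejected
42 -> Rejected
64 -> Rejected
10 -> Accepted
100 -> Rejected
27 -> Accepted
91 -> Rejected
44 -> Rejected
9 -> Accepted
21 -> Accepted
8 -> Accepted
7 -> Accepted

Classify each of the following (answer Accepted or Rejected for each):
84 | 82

Rejected, Rejected

A rule that fits every label: at most 27 — true of each 'Accepted' example, false of each 'Rejected' one.
84: 84 > 27, doesn't qualify → Rejected. 82: 82 > 27, doesn't qualify → Rejected.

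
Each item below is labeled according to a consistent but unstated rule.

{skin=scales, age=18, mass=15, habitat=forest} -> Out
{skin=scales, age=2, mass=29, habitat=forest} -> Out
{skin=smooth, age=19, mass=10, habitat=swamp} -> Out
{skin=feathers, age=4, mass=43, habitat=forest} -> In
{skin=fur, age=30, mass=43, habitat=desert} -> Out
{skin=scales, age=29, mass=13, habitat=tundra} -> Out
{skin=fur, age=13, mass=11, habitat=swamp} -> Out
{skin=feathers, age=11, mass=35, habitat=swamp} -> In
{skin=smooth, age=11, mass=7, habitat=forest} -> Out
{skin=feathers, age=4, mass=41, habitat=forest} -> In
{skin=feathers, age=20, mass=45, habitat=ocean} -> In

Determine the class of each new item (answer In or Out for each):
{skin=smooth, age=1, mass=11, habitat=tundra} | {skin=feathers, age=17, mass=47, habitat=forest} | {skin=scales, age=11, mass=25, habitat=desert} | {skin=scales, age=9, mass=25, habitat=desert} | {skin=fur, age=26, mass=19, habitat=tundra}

Out, In, Out, Out, Out

One predicate separates the groups cleanly: skin is feathers.
{skin=smooth, age=1, mass=11, habitat=tundra} → skin is smooth → Out. {skin=feathers, age=17, mass=47, habitat=forest} → skin is feathers → In. {skin=scales, age=11, mass=25, habitat=desert} → skin is scales → Out. {skin=scales, age=9, mass=25, habitat=desert} → skin is scales → Out. {skin=fur, age=26, mass=19, habitat=tundra} → skin is fur → Out.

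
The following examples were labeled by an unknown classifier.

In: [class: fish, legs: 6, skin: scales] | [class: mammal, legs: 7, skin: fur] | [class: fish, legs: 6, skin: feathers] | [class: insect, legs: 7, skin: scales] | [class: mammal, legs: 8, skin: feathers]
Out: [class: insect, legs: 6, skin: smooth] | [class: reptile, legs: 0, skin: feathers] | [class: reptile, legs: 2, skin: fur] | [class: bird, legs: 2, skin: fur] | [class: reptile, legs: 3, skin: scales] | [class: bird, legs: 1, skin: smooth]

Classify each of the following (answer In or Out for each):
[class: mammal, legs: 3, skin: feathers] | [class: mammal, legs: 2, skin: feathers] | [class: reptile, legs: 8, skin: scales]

The common property of the 'In' items is: class is fish OR legs ≥ 7. No 'Out' item has it.
[class: mammal, legs: 3, skin: feathers]: class is mammal, legs = 3 — doesn't qualify, so Out.
[class: mammal, legs: 2, skin: feathers]: class is mammal, legs = 2 — doesn't qualify, so Out.
[class: reptile, legs: 8, skin: scales]: class is reptile, legs = 8 — has this property, so In.

Out, Out, In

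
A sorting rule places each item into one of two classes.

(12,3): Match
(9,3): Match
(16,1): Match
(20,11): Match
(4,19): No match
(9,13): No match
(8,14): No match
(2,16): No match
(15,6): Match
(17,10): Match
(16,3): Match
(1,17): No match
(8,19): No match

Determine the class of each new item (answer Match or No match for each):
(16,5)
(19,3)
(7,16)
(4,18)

The common property of the 'Match' items is: first > second. No 'No match' item has it.
(16,5) — 16 > 5, hence Match.
(19,3) — 19 > 3, hence Match.
(7,16) — 7 < 16, hence No match.
(4,18) — 4 < 18, hence No match.

Match, Match, No match, No match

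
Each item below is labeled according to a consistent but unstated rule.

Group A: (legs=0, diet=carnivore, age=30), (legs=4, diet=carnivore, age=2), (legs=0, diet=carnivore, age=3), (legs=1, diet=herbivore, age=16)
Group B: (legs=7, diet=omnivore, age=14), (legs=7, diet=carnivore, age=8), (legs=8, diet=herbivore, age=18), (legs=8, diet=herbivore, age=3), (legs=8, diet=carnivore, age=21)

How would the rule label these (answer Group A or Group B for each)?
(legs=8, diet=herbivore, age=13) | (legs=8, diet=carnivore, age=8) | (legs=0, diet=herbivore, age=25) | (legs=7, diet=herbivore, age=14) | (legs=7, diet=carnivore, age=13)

'Group A' ⟺ legs ≤ 4.
Group B: (legs=8, diet=herbivore, age=13), since legs = 8. Group B: (legs=8, diet=carnivore, age=8), since legs = 8. Group A: (legs=0, diet=herbivore, age=25), since legs = 0. Group B: (legs=7, diet=herbivore, age=14), since legs = 7. Group B: (legs=7, diet=carnivore, age=13), since legs = 7.

Group B, Group B, Group A, Group B, Group B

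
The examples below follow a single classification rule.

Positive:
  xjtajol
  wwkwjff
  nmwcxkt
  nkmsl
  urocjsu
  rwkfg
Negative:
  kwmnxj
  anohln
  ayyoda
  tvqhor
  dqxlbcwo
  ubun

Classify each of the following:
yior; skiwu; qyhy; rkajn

Negative, Positive, Negative, Positive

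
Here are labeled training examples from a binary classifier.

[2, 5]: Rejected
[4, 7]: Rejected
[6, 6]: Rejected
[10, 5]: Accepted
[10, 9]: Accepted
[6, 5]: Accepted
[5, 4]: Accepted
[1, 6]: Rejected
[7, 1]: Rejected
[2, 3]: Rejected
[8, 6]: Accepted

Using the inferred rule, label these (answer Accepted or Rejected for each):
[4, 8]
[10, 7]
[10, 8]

The rule appears to be: first > second AND sum ≥ 9.

Rejected, Accepted, Accepted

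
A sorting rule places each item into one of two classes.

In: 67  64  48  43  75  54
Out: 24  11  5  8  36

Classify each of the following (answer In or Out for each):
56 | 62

In, In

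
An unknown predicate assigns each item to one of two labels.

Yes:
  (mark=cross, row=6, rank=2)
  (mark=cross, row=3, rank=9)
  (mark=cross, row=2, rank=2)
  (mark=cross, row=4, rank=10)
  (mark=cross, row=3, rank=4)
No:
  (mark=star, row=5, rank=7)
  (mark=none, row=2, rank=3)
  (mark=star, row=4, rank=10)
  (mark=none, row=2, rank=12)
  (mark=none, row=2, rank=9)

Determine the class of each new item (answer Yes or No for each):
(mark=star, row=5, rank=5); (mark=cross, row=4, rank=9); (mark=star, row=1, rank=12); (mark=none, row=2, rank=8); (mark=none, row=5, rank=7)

The pattern is that an item is 'Yes' exactly when: mark is cross.
(mark=star, row=5, rank=5): mark is star — does not fit, so No. (mark=cross, row=4, rank=9): mark is cross — meets the rule, so Yes. (mark=star, row=1, rank=12): mark is star — does not fit, so No. (mark=none, row=2, rank=8): mark is none — does not fit, so No. (mark=none, row=5, rank=7): mark is none — does not fit, so No.

No, Yes, No, No, No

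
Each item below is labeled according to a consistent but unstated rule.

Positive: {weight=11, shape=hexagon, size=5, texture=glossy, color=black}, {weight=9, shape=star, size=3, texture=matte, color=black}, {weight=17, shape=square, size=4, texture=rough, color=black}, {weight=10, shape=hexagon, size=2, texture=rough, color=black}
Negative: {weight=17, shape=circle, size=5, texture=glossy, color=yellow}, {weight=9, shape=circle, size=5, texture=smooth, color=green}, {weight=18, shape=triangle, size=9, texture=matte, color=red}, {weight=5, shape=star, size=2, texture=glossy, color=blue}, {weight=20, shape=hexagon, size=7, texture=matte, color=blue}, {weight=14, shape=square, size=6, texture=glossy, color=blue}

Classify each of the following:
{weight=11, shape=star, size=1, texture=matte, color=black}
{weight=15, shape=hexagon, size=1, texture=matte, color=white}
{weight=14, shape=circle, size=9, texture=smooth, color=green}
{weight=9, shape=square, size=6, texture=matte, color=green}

Positive, Negative, Negative, Negative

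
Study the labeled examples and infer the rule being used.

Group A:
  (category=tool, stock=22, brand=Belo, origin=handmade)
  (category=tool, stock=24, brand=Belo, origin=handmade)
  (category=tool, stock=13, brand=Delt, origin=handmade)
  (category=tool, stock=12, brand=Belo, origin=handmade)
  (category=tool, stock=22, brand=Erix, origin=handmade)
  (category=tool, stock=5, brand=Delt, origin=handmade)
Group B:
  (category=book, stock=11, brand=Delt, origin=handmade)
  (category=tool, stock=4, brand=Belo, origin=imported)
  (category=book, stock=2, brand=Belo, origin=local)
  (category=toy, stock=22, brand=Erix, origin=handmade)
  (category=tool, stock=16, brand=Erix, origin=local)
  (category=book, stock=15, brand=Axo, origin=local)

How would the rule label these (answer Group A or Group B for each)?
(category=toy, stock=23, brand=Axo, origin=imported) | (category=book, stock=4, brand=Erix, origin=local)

The simplest hypothesis consistent with all the labels is: category is tool AND origin is handmade.
(category=toy, stock=23, brand=Axo, origin=imported) — category is toy, origin is imported, hence Group B.
(category=book, stock=4, brand=Erix, origin=local) — category is book, origin is local, hence Group B.

Group B, Group B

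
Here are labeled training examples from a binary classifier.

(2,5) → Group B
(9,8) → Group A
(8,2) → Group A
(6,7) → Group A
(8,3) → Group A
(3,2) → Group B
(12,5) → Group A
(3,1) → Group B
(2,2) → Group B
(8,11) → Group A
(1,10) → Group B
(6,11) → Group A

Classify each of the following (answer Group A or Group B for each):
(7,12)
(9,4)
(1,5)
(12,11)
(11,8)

Group A, Group A, Group B, Group A, Group A

The pattern is that an item is 'Group A' exactly when: first ≥ 5.
(7,12): first 7 — meets the rule, so Group A.
(9,4): first 9 — meets the rule, so Group A.
(1,5): first 1 — does not satisfy this, so Group B.
(12,11): first 12 — meets the rule, so Group A.
(11,8): first 11 — meets the rule, so Group A.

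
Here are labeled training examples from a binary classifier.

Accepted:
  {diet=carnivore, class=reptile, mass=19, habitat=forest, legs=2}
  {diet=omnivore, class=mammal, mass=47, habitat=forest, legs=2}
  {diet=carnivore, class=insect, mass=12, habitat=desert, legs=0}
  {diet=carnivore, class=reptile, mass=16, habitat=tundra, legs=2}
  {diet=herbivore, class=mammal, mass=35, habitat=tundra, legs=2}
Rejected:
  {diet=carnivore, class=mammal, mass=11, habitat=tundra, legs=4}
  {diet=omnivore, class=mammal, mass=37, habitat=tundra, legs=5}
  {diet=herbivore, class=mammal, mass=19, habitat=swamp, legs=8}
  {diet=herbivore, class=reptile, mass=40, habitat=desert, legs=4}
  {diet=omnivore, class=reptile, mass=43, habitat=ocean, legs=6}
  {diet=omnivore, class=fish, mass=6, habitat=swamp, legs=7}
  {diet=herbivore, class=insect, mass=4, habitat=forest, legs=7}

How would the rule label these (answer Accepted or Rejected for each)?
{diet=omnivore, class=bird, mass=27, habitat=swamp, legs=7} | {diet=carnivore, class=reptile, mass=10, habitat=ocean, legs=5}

One predicate separates the groups cleanly: legs ≤ 2.
Rejected: {diet=omnivore, class=bird, mass=27, habitat=swamp, legs=7}, since legs = 7.
Rejected: {diet=carnivore, class=reptile, mass=10, habitat=ocean, legs=5}, since legs = 5.

Rejected, Rejected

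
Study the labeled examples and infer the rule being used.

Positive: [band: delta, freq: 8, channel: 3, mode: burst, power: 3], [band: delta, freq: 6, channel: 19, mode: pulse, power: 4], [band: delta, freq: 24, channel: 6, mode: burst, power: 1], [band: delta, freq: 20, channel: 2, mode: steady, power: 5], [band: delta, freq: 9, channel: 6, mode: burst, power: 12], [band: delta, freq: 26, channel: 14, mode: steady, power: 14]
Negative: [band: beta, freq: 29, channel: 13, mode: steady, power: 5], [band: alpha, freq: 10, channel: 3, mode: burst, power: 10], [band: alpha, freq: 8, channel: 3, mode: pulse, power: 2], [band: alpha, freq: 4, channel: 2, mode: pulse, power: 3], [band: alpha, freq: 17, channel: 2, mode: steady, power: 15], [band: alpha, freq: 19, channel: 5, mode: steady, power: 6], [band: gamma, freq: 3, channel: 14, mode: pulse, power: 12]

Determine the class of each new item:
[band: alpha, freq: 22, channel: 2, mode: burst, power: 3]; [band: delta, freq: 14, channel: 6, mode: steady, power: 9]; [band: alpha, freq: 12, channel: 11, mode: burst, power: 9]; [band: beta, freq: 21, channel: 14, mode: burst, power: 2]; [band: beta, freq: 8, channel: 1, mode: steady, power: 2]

The classifier is using: band is delta.

Negative, Positive, Negative, Negative, Negative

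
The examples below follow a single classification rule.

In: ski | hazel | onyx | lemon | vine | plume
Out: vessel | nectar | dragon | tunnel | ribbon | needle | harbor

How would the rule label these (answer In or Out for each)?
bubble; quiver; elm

Out, Out, In

The common property of the 'In' items is: length ≤ 5. No 'Out' item has it.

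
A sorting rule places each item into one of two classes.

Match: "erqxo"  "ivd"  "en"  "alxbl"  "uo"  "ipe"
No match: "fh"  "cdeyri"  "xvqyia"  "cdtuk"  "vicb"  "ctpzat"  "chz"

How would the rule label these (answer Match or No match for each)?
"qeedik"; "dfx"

Checking candidate rules against both groups, what survives is: starts with a vowel.
"qeedik" — starts with 'q', hence No match.
"dfx" — starts with 'd', hence No match.

No match, No match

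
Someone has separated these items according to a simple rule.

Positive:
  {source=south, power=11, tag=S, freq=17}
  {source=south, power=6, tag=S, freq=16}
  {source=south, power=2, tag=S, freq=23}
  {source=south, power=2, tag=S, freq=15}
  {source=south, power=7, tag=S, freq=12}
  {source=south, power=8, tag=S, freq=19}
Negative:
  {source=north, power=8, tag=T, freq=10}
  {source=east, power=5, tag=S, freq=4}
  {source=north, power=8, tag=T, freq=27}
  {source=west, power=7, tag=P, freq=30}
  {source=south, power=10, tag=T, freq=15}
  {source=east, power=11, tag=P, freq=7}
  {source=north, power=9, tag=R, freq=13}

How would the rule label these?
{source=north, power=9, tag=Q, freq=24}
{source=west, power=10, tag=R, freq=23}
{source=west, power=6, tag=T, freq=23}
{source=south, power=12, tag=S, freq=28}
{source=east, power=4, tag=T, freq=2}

The distinguishing property — source is south AND tag is S — holds for all the 'Positive' cases and none of the 'Negative' cases.
{source=north, power=9, tag=Q, freq=24}: Negative (source is north, tag is Q). {source=west, power=10, tag=R, freq=23}: Negative (source is west, tag is R). {source=west, power=6, tag=T, freq=23}: Negative (source is west, tag is T). {source=south, power=12, tag=S, freq=28}: Positive (source is south, tag is S). {source=east, power=4, tag=T, freq=2}: Negative (source is east, tag is T).

Negative, Negative, Negative, Positive, Negative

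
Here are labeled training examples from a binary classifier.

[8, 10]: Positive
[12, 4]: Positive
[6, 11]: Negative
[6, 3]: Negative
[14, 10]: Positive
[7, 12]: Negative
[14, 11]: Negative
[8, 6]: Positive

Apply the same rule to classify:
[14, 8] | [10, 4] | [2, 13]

Positive, Positive, Negative

Rule: sum is even. This holds for each 'Positive' example and fails for each 'Negative' one.
[14, 8]: 14+8 = 22, matches → Positive.
[10, 4]: 10+4 = 14, matches → Positive.
[2, 13]: 2+13 = 15, doesn't qualify → Negative.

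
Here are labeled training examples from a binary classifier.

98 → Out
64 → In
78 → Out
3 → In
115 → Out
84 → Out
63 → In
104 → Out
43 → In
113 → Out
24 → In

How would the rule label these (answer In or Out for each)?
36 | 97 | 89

In, Out, Out

All 'In' examples share one property — at most 64 — and every 'Out' example lacks it.
36: 36 ≤ 64 — passes, so In.
97: 97 > 64 — fails the rule, so Out.
89: 89 > 64 — fails the rule, so Out.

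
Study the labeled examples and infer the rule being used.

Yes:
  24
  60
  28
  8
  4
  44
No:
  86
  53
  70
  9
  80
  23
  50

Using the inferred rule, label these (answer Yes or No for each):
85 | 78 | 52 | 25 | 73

The rule appears to be: multiple of 4 AND at most 60.
85 — 85 = 4·21 + 1, 85 > 60, hence No.
78 — 78 = 4·19 + 2, 78 > 60, hence No.
52 — 52 = 4·13, 52 ≤ 60, hence Yes.
25 — 25 = 4·6 + 1, 25 ≤ 60, hence No.
73 — 73 = 4·18 + 1, 73 > 60, hence No.

No, No, Yes, No, No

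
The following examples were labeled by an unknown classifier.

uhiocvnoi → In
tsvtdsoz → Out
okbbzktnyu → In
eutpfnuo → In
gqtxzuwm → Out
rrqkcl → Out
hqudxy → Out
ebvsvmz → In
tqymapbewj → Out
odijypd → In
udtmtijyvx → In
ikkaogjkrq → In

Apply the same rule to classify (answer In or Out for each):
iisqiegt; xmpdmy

In, Out

All 'In' examples share one property — starts with a vowel — and every 'Out' example lacks it.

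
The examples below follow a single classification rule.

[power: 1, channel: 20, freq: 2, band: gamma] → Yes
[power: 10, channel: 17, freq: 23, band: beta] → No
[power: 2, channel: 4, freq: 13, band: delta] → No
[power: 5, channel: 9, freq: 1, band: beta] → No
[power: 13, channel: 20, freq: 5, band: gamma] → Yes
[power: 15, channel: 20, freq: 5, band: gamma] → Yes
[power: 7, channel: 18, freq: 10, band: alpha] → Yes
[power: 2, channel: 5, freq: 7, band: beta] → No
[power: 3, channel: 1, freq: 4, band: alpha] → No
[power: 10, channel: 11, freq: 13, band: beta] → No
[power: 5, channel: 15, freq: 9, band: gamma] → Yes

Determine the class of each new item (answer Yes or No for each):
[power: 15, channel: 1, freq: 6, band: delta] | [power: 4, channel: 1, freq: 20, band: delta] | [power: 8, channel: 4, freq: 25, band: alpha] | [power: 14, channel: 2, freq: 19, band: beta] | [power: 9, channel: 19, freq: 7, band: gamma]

No, No, No, No, Yes

The common property of the 'Yes' items is: band is gamma OR freq = 10. No 'No' item has it.
[power: 15, channel: 1, freq: 6, band: delta]: band is delta, freq = 6 — does not pass, so No.
[power: 4, channel: 1, freq: 20, band: delta]: band is delta, freq = 20 — does not pass, so No.
[power: 8, channel: 4, freq: 25, band: alpha]: band is alpha, freq = 25 — does not pass, so No.
[power: 14, channel: 2, freq: 19, band: beta]: band is beta, freq = 19 — does not pass, so No.
[power: 9, channel: 19, freq: 7, band: gamma]: band is gamma, freq = 7 — fits, so Yes.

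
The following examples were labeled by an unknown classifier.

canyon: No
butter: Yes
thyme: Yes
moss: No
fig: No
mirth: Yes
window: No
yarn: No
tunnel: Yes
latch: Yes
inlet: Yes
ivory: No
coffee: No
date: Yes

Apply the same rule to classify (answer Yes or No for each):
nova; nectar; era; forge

Comparing the two groups points to one rule — contains 't'.
nova → no 't' → No. nectar → has 't' → Yes. era → no 't' → No. forge → no 't' → No.

No, Yes, No, No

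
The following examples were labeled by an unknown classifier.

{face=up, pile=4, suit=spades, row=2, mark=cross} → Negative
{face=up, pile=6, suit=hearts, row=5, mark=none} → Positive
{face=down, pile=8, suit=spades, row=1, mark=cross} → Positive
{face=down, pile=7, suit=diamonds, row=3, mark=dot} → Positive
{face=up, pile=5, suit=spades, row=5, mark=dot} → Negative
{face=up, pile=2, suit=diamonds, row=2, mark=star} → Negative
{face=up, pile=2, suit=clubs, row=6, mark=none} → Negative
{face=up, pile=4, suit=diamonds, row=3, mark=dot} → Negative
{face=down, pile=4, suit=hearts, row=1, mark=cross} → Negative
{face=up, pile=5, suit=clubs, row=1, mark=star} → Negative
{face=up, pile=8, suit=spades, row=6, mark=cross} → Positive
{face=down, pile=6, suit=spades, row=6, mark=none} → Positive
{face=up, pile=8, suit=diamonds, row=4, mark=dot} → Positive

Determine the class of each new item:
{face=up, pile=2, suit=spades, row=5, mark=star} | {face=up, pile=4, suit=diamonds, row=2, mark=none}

The classifier is using: pile ≥ 6.

Negative, Negative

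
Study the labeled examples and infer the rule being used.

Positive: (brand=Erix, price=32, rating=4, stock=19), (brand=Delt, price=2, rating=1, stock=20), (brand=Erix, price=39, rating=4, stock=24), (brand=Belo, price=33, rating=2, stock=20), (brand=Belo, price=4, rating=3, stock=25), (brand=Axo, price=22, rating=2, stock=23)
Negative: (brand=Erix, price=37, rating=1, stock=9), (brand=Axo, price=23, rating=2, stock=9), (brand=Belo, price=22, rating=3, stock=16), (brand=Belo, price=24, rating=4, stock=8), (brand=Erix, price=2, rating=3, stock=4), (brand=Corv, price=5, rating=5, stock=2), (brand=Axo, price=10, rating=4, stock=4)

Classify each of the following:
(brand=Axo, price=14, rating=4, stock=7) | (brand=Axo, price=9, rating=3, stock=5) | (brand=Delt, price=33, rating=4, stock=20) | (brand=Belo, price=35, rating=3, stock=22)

Negative, Negative, Positive, Positive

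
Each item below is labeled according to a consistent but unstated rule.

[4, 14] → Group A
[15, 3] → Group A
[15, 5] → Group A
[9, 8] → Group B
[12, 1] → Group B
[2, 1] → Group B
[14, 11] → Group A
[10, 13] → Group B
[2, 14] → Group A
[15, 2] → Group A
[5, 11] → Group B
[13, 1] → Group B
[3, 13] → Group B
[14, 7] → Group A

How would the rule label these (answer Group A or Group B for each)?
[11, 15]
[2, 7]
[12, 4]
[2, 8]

One predicate separates the groups cleanly: max ≥ 14.
[11, 15]: Group A (max 15).
[2, 7]: Group B (max 7).
[12, 4]: Group B (max 12).
[2, 8]: Group B (max 8).

Group A, Group B, Group B, Group B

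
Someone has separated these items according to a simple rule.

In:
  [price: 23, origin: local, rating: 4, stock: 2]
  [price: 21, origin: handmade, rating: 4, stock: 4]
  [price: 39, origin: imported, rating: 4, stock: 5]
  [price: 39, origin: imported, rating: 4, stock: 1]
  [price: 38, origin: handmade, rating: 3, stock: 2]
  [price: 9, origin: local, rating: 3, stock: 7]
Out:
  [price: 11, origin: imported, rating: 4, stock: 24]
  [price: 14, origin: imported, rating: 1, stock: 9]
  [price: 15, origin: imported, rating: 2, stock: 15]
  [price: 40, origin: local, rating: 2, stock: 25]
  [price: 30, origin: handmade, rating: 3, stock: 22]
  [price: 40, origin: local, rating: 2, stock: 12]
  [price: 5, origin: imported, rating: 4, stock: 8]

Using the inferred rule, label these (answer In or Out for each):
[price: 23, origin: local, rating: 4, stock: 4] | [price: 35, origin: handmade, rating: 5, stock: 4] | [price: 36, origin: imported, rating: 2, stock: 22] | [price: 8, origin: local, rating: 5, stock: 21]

A rule that fits every label: stock ≤ 7 — true of each 'In' example, false of each 'Out' one.
[price: 23, origin: local, rating: 4, stock: 4]: stock = 4, matches → In.
[price: 35, origin: handmade, rating: 5, stock: 4]: stock = 4, matches → In.
[price: 36, origin: imported, rating: 2, stock: 22]: stock = 22, does not pass → Out.
[price: 8, origin: local, rating: 5, stock: 21]: stock = 21, does not pass → Out.

In, In, Out, Out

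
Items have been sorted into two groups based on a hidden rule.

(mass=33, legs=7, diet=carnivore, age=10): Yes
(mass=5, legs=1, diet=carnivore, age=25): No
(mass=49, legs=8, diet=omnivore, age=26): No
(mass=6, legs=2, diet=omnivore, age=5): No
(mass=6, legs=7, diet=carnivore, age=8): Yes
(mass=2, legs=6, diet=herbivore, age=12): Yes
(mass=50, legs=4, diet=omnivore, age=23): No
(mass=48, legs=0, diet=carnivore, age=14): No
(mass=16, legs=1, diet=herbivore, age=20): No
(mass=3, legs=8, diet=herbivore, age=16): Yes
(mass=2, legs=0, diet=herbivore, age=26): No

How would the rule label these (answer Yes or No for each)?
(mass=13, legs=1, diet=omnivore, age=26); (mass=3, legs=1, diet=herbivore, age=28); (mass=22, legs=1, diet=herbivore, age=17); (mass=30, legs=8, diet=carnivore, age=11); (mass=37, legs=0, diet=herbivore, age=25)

The classifier is using: age ≤ 16 AND legs ≥ 4.

No, No, No, Yes, No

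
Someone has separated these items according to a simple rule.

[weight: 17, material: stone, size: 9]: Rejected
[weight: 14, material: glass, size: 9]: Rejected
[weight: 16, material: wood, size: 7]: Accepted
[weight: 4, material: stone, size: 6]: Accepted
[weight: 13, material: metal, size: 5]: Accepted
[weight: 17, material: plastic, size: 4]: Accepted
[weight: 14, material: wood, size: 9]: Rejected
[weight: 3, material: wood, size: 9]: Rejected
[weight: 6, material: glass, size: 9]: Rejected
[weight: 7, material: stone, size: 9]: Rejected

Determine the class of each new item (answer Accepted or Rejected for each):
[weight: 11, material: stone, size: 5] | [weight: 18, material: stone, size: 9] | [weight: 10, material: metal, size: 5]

Accepted, Rejected, Accepted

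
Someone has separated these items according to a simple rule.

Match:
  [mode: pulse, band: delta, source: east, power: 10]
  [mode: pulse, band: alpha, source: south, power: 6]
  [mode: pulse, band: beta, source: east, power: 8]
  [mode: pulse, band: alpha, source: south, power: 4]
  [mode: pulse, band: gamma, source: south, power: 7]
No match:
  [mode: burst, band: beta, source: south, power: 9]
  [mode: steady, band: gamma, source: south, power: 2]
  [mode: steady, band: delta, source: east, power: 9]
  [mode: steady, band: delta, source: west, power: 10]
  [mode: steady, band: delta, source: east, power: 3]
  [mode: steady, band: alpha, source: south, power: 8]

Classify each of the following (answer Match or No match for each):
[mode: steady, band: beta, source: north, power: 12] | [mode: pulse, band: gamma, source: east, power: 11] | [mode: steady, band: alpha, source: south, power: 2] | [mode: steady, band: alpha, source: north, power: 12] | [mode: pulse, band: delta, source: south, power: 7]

The rule appears to be: mode is pulse.
[mode: steady, band: beta, source: north, power: 12]: mode is steady, does not fit → No match.
[mode: pulse, band: gamma, source: east, power: 11]: mode is pulse, checks out → Match.
[mode: steady, band: alpha, source: south, power: 2]: mode is steady, does not fit → No match.
[mode: steady, band: alpha, source: north, power: 12]: mode is steady, does not fit → No match.
[mode: pulse, band: delta, source: south, power: 7]: mode is pulse, checks out → Match.

No match, Match, No match, No match, Match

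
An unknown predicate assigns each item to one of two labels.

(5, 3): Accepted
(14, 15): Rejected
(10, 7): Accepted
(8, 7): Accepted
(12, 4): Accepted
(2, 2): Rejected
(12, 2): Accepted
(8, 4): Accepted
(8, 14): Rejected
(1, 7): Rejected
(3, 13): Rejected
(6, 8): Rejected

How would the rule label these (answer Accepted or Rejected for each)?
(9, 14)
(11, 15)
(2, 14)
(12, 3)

Rejected, Rejected, Rejected, Accepted

One predicate separates the groups cleanly: first > second.
(9, 14): Rejected (9 < 14).
(11, 15): Rejected (11 < 15).
(2, 14): Rejected (2 < 14).
(12, 3): Accepted (12 > 3).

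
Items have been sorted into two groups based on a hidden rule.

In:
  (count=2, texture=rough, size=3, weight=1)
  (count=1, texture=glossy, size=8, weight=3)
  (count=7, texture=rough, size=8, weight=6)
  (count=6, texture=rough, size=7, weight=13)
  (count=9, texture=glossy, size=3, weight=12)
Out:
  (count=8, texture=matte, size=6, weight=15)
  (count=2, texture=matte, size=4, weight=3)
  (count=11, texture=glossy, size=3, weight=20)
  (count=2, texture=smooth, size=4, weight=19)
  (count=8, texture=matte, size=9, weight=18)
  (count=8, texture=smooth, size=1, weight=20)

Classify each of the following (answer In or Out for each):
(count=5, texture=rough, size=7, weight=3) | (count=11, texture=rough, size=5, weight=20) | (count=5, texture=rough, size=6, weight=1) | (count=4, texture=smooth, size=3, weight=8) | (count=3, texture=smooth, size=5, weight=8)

In, Out, In, In, In

The simplest hypothesis consistent with all the labels is: size ≠ 4 AND weight ≤ 13.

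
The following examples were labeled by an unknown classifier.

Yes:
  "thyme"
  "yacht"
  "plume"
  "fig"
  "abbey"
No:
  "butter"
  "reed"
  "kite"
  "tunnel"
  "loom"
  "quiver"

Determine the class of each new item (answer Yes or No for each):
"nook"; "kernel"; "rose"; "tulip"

Every 'Yes' example satisfies: odd length. None of the 'No' examples do.
"nook" — length 4, hence No. "kernel" — length 6, hence No. "rose" — length 4, hence No. "tulip" — length 5, hence Yes.

No, No, No, Yes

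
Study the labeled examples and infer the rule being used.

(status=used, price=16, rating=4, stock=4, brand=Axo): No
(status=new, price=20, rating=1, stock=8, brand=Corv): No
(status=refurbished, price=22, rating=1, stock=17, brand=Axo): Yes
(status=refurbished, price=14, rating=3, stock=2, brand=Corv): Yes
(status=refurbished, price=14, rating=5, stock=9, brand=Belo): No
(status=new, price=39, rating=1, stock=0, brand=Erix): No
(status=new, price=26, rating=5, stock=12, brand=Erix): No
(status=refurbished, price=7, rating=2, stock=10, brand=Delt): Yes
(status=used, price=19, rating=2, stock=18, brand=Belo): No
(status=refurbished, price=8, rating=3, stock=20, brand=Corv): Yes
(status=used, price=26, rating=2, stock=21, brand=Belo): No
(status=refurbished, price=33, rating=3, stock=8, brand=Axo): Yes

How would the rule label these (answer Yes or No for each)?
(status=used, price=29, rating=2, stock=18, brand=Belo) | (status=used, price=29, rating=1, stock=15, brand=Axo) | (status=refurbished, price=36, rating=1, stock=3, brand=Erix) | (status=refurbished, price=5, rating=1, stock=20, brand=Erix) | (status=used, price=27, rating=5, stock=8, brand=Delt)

No, No, Yes, Yes, No

All 'Yes' examples share one property — status is refurbished AND rating ≤ 3 — and every 'No' example lacks it.
No: (status=used, price=29, rating=2, stock=18, brand=Belo), since status is used, rating = 2. No: (status=used, price=29, rating=1, stock=15, brand=Axo), since status is used, rating = 1. Yes: (status=refurbished, price=36, rating=1, stock=3, brand=Erix), since status is refurbished, rating = 1. Yes: (status=refurbished, price=5, rating=1, stock=20, brand=Erix), since status is refurbished, rating = 1. No: (status=used, price=27, rating=5, stock=8, brand=Delt), since status is used, rating = 5.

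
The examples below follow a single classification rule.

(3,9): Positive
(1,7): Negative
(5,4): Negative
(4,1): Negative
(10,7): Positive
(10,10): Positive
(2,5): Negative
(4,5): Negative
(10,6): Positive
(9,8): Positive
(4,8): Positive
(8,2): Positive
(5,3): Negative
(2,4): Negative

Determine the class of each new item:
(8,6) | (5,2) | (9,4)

Positive, Negative, Positive

All 'Positive' examples share one property — sum ≥ 10 — and every 'Negative' example lacks it.
(8,6): Positive (8+6 = 14). (5,2): Negative (5+2 = 7). (9,4): Positive (9+4 = 13).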